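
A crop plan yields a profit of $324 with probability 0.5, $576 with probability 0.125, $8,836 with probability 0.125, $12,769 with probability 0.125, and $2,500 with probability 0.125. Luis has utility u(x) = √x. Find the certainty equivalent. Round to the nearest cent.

E[u] = 0.5·√324 + 0.125·√576 + 0.125·√8836 + 0.125·√12769 + 0.125·√2500 = 0.5·18 + 0.125·24 + 0.125·94 + 0.125·113 + 0.125·50 = 44.125
CE = (44.125)² = 1947.015625

$1,947.02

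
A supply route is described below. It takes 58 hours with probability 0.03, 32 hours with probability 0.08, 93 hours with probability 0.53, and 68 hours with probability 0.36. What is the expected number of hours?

EV = 0.03 × 58 + 0.08 × 32 + 0.53 × 93 + 0.36 × 68 = 1.74 + 2.56 + 49.29 + 24.48 = 78.07

78.07 hours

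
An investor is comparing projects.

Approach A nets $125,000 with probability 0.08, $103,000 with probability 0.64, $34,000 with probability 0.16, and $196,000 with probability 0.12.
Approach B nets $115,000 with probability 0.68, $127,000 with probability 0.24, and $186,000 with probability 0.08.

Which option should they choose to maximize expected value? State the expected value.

Approach A = 0.08 × 125000 + 0.64 × 103000 + 0.16 × 34000 + 0.12 × 196000 = 10000 + 65920 + 5440 + 23520 = 104880
Approach B = 0.68 × 115000 + 0.24 × 127000 + 0.08 × 186000 = 78200 + 30480 + 14880 = 123560

Approach B ($123,560)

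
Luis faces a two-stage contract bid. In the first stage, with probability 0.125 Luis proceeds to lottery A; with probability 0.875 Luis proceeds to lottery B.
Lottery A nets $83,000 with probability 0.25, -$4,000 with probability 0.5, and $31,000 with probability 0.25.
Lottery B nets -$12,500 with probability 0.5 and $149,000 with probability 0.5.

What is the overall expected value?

$63,031.25

EV(A) = 0.25 × 83000 + 0.5 × (-4000) + 0.25 × 31000 = 20750 − 2000 + 7750 = 26500
EV(B) = 0.5 × (-12500) + 0.5 × 149000 = -6250 + 74500 = 68250
Overall = 0.125 × 26500 + 0.875 × 68250 = 3312.5 + 59718.75 = 63031.25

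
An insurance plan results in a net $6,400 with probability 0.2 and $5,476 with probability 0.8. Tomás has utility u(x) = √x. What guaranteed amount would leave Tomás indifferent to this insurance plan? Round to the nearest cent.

E[u] = 0.2·√6400 + 0.8·√5476 = 0.2·80 + 0.8·74 = 75.2
CE = (75.2)² = 5655.04

$5,655.04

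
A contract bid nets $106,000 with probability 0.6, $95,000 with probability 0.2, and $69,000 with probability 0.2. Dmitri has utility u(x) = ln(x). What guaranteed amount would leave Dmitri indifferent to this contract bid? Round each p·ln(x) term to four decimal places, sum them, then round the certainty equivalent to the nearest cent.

$95,168.09

E[u] = 0.6·ln(106000) + 0.2·ln(95000) + 0.2·ln(69000) = 6.9427 + 2.2923 + 2.2284 = 11.4634
CE = e^11.4634 ≈ 95168.09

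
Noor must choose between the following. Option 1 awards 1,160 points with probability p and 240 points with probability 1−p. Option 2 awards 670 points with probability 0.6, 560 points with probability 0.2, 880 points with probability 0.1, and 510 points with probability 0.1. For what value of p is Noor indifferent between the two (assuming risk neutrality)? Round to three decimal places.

EV(Option 2) = 0.6 × 670 + 0.2 × 560 + 0.1 × 880 + 0.1 × 510 = 402 + 112 + 88 + 51 = 653
p·1160 + (1−p)·240 = 653
920p + 240 = 653
p = (653 − 240) / 920

p = 0.449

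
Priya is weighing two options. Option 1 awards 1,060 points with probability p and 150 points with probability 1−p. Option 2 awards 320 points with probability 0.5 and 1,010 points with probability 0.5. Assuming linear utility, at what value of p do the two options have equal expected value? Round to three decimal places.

p = 0.566

EV(Option 2) = 0.5 × 320 + 0.5 × 1010 = 160 + 505 = 665
p·1060 + (1−p)·150 = 665
910p + 150 = 665
p = (665 − 150) / 910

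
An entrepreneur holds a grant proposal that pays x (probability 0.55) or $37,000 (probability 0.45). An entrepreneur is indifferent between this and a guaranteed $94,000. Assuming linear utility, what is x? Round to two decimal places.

0.55·x + 0.45·37000 = 94000
0.55·x = 94000 − 16650 = 77350
x = 77350 / 0.55 = 140636.3636

x = $140,636.36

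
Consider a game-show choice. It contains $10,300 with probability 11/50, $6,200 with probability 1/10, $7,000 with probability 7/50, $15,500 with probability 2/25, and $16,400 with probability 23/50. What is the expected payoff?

$12,650

EV = 11/50 × 10300 + 1/10 × 6200 + 7/50 × 7000 + 2/25 × 15500 + 23/50 × 16400 = 2266 + 620 + 980 + 1240 + 7544 = 12650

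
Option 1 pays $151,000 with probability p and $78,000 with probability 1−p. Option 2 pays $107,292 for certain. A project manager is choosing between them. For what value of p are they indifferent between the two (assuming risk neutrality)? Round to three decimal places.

p·151000 + (1−p)·78000 = 107292
73000p + 78000 = 107292
p = (107292 − 78000) / 73000

p = 0.401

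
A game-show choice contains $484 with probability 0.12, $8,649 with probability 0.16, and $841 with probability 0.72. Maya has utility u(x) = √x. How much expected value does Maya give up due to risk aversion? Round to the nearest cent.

$572.88

E[u] = 0.12·√484 + 0.16·√8649 + 0.72·√841 = 0.12·22 + 0.16·93 + 0.72·29 = 38.4
CE = (38.4)² = 1474.56
Risk premium = EV − CE = 2047.44 − 1474.56 = 572.88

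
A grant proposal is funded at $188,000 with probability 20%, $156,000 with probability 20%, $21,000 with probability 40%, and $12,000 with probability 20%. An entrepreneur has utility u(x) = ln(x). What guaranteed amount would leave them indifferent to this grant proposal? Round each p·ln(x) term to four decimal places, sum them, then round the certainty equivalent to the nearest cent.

E[u] = 0.2·ln(188000) + 0.2·ln(156000) + 0.4·ln(21000) + 0.2·ln(12000) = 2.4288 + 2.3915 + 3.9809 + 1.8785 = 10.6797
CE = e^10.6797 ≈ 43464.51

$43,464.51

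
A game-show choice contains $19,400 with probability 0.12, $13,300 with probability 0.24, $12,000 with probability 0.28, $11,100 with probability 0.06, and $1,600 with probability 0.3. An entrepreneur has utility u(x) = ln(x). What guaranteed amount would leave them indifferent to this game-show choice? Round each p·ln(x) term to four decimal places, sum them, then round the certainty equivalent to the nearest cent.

$7,085.46

E[u] = 0.12·ln(19400) + 0.24·ln(13300) + 0.28·ln(12000) + 0.06·ln(11100) + 0.3·ln(1600) = 1.1848 + 2.2789 + 2.6299 + 0.5589 + 2.2133 = 8.8658
CE = e^8.8658 ≈ 7085.46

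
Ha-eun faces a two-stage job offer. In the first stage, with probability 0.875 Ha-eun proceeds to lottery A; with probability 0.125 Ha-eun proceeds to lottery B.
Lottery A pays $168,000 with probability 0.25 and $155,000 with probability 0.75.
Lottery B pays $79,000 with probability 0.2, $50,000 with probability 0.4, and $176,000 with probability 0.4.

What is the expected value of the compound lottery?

EV(A) = 0.25 × 168000 + 0.75 × 155000 = 42000 + 116250 = 158250
EV(B) = 0.2 × 79000 + 0.4 × 50000 + 0.4 × 176000 = 15800 + 20000 + 70400 = 106200
Overall = 0.875 × 158250 + 0.125 × 106200 = 138468.75 + 13275 = 151743.75

$151,743.75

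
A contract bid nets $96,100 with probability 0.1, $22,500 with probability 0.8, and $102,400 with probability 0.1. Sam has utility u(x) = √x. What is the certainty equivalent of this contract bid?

E[u] = 0.1·√96100 + 0.8·√22500 + 0.1·√102400 = 0.1·310 + 0.8·150 + 0.1·320 = 183
CE = (183)² = 33489

$33,489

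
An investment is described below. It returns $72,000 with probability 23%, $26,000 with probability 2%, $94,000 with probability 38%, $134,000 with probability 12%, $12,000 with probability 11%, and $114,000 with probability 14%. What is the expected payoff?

$86,160

EV = 0.23 × 72000 + 0.02 × 26000 + 0.38 × 94000 + 0.12 × 134000 + 0.11 × 12000 + 0.14 × 114000 = 16560 + 520 + 35720 + 16080 + 1320 + 15960 = 86160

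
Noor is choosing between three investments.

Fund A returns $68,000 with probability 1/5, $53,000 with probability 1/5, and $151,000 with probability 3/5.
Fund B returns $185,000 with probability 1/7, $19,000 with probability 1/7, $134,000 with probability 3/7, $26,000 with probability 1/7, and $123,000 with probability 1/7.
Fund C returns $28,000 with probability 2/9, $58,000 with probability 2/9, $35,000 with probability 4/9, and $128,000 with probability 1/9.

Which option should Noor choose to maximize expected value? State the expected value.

Fund A = 1/5 × 68000 + 1/5 × 53000 + 3/5 × 151000 = 13600 + 10600 + 90600 = 114800
Fund B = 1/7 × 185000 + 1/7 × 19000 + 3/7 × 134000 + 1/7 × 26000 + 1/7 × 123000 = 26428.5714 + 2714.2857 + 57428.5714 + 3714.2857 + 17571.4286 = 107857.1429
Fund C = 2/9 × 28000 + 2/9 × 58000 + 4/9 × 35000 + 1/9 × 128000 = 6222.2222 + 12888.8889 + 15555.5556 + 14222.2222 = 48888.8889

Fund A ($114,800)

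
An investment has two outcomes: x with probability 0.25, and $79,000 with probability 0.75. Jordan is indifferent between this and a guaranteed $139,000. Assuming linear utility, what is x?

0.25·x + 0.75·79000 = 139000
0.25·x = 139000 − 59250 = 79750
x = 79750 / 0.25 = 319000

x = $319,000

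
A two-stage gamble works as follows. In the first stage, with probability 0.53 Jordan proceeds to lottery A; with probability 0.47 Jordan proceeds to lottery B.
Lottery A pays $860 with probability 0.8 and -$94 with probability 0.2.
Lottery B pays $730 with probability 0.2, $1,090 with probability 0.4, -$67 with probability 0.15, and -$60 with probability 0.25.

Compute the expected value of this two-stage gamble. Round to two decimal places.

EV(A) = 0.8 × 860 + 0.2 × (-94) = 688 − 18.8 = 669.2
EV(B) = 0.2 × 730 + 0.4 × 1090 + 0.15 × (-67) + 0.25 × (-60) = 146 + 436 − 10.05 − 15 = 556.95
Overall = 0.53 × 669.2 + 0.47 × 556.95 = 354.676 + 261.7665 = 616.4425

$616.44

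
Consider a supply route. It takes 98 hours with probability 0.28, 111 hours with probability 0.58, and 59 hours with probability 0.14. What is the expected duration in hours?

EV = 0.28 × 98 + 0.58 × 111 + 0.14 × 59 = 27.44 + 64.38 + 8.26 = 100.08

100.08 hours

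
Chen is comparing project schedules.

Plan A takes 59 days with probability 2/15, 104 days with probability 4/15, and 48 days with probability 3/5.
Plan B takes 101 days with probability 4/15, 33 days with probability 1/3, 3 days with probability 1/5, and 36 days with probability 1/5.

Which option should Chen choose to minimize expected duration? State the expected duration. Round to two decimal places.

Plan A = 2/15 × 59 + 4/15 × 104 + 3/5 × 48 = 7.8667 + 27.7333 + 28.8 = 64.4
Plan B = 4/15 × 101 + 1/3 × 33 + 1/5 × 3 + 1/5 × 36 = 26.9333 + 11 + 0.6 + 7.2 = 45.7333

Plan B (45.73 days)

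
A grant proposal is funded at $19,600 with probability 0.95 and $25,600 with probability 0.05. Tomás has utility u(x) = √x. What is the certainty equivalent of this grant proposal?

$19,881

E[u] = 0.95·√19600 + 0.05·√25600 = 0.95·140 + 0.05·160 = 141
CE = (141)² = 19881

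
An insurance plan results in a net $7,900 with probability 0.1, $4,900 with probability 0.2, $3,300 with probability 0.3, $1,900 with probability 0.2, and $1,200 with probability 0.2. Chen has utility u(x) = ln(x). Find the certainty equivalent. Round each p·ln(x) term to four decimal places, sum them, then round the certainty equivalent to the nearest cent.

$2,850.64

E[u] = 0.1·ln(7900) + 0.2·ln(4900) + 0.3·ln(3300) + 0.2·ln(1900) + 0.2·ln(1200) = 0.8975 + 1.6994 + 2.4305 + 1.5099 + 1.4180 = 7.9553
CE = e^7.9553 ≈ 2850.64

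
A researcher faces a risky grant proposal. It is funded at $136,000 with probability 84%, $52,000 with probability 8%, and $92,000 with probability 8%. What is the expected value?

EV = 0.84 × 136000 + 0.08 × 52000 + 0.08 × 92000 = 114240 + 4160 + 7360 = 125760

$125,760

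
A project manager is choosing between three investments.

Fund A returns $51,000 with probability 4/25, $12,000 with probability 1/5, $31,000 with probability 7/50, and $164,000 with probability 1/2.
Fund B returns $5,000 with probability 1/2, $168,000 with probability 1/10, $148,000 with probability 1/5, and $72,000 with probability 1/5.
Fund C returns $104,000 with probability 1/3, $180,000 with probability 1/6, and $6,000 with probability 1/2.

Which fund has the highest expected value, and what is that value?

Fund A = 4/25 × 51000 + 1/5 × 12000 + 7/50 × 31000 + 1/2 × 164000 = 8160 + 2400 + 4340 + 82000 = 96900
Fund B = 1/2 × 5000 + 1/10 × 168000 + 1/5 × 148000 + 1/5 × 72000 = 2500 + 16800 + 29600 + 14400 = 63300
Fund C = 1/3 × 104000 + 1/6 × 180000 + 1/2 × 6000 = 34666.6667 + 30000 + 3000 = 67666.6667

Fund A ($96,900)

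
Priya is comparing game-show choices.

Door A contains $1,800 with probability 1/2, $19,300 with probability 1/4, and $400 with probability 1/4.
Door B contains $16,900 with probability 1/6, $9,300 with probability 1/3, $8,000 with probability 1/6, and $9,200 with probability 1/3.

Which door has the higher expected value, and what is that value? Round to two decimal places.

Door B ($10,316.67)

Door A = 1/2 × 1800 + 1/4 × 19300 + 1/4 × 400 = 900 + 4825 + 100 = 5825
Door B = 1/6 × 16900 + 1/3 × 9300 + 1/6 × 8000 + 1/3 × 9200 = 2816.6667 + 3100 + 1333.3333 + 3066.6667 = 10316.6667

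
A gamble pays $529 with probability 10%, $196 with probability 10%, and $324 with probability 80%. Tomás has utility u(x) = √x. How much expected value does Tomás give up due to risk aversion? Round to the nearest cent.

$4.09

E[u] = 0.1·√529 + 0.1·√196 + 0.8·√324 = 0.1·23 + 0.1·14 + 0.8·18 = 18.1
CE = (18.1)² = 327.61
Risk premium = EV − CE = 331.7 − 327.61 = 4.09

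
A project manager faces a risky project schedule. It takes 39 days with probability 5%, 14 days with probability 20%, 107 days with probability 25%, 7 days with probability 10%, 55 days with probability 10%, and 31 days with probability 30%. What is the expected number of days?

47 days

EV = 0.05 × 39 + 0.2 × 14 + 0.25 × 107 + 0.1 × 7 + 0.1 × 55 + 0.3 × 31 = 1.95 + 2.8 + 26.75 + 0.7 + 5.5 + 9.3 = 47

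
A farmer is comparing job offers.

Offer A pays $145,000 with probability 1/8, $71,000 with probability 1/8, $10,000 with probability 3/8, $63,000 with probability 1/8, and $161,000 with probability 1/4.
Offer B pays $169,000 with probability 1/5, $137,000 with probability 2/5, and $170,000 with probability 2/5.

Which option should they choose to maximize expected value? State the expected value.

Offer A = 1/8 × 145000 + 1/8 × 71000 + 3/8 × 10000 + 1/8 × 63000 + 1/4 × 161000 = 18125 + 8875 + 3750 + 7875 + 40250 = 78875
Offer B = 1/5 × 169000 + 2/5 × 137000 + 2/5 × 170000 = 33800 + 54800 + 68000 = 156600

Offer B ($156,600)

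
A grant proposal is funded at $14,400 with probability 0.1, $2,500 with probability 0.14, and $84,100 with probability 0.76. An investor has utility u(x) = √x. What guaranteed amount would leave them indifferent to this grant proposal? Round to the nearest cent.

E[u] = 0.1·√14400 + 0.14·√2500 + 0.76·√84100 = 0.1·120 + 0.14·50 + 0.76·290 = 239.4
CE = (239.4)² = 57312.36

$57,312.36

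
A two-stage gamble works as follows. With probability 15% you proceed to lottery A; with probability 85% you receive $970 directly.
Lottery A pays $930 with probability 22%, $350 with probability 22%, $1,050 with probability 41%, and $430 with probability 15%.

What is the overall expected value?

EV(A) = 0.22 × 930 + 0.22 × 350 + 0.41 × 1050 + 0.15 × 430 = 204.6 + 77 + 430.5 + 64.5 = 776.6
Branch B: 970 (certain)
Overall = 0.15 × 776.6 + 0.85 × 970 = 116.49 + 824.5 = 940.99

$940.99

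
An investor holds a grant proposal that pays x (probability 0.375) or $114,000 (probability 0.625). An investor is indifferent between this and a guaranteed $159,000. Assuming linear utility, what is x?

x = $234,000

0.375·x + 0.625·114000 = 159000
0.375·x = 159000 − 71250 = 87750
x = 87750 / 0.375 = 234000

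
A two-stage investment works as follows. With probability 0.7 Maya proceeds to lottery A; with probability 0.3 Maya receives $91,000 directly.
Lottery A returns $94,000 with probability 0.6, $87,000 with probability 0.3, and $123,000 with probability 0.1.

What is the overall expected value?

$93,660

EV(A) = 0.6 × 94000 + 0.3 × 87000 + 0.1 × 123000 = 56400 + 26100 + 12300 = 94800
Branch B: 91000 (certain)
Overall = 0.7 × 94800 + 0.3 × 91000 = 66360 + 27300 = 93660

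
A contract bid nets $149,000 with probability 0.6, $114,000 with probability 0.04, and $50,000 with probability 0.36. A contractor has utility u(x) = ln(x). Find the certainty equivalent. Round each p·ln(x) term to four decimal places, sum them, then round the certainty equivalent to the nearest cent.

$99,498.71

E[u] = 0.6·ln(149000) + 0.04·ln(114000) + 0.36·ln(50000) = 7.1470 + 0.4658 + 3.8951 = 11.5079
CE = e^11.5079 ≈ 99498.71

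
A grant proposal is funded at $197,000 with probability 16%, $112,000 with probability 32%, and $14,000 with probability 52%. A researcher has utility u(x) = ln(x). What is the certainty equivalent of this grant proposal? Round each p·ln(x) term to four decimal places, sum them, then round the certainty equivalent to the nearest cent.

$41,576.90

E[u] = 0.16·ln(197000) + 0.32·ln(112000) + 0.52·ln(14000) = 1.9506 + 3.7204 + 4.9643 = 10.6353
CE = e^10.6353 ≈ 41576.90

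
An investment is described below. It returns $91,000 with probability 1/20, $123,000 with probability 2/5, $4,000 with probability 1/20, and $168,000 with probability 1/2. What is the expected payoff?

EV = 1/20 × 91000 + 2/5 × 123000 + 1/20 × 4000 + 1/2 × 168000 = 4550 + 49200 + 200 + 84000 = 137950

$137,950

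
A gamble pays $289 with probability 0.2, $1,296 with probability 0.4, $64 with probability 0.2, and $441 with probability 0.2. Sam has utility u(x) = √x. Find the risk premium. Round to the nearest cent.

$120.24

E[u] = 0.2·√289 + 0.4·√1296 + 0.2·√64 + 0.2·√441 = 0.2·17 + 0.4·36 + 0.2·8 + 0.2·21 = 23.6
CE = (23.6)² = 556.96
Risk premium = EV − CE = 677.2 − 556.96 = 120.24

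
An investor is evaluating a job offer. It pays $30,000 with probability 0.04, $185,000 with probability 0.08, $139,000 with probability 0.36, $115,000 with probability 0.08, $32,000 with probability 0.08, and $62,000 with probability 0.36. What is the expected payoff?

EV = 0.04 × 30000 + 0.08 × 185000 + 0.36 × 139000 + 0.08 × 115000 + 0.08 × 32000 + 0.36 × 62000 = 1200 + 14800 + 50040 + 9200 + 2560 + 22320 = 100120

$100,120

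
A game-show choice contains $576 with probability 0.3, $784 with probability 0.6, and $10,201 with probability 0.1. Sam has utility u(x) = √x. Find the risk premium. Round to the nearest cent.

$500.49

E[u] = 0.3·√576 + 0.6·√784 + 0.1·√10201 = 0.3·24 + 0.6·28 + 0.1·101 = 34.1
CE = (34.1)² = 1162.81
Risk premium = EV − CE = 1663.3 − 1162.81 = 500.49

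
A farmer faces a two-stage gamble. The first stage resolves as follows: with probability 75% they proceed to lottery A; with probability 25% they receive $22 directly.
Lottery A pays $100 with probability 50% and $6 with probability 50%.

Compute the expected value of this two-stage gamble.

$45.25

EV(A) = 0.5 × 100 + 0.5 × 6 = 50 + 3 = 53
Branch B: 22 (certain)
Overall = 0.75 × 53 + 0.25 × 22 = 39.75 + 5.5 = 45.25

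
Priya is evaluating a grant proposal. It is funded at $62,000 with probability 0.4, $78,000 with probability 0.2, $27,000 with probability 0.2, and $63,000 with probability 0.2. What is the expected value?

EV = 0.4 × 62000 + 0.2 × 78000 + 0.2 × 27000 + 0.2 × 63000 = 24800 + 15600 + 5400 + 12600 = 58400

$58,400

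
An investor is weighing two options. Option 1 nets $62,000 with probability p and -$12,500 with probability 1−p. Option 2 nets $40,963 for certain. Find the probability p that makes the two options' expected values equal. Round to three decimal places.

p = 0.718

p·62000 + (1−p)·(-12500) = 40963
74500p − 12500 = 40963
p = (40963 + 12500) / 74500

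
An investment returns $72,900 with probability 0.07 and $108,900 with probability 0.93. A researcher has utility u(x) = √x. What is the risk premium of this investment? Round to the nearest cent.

E[u] = 0.07·√72900 + 0.93·√108900 = 0.07·270 + 0.93·330 = 325.8
CE = (325.8)² = 106145.64
Risk premium = EV − CE = 106380 − 106145.64 = 234.36

$234.36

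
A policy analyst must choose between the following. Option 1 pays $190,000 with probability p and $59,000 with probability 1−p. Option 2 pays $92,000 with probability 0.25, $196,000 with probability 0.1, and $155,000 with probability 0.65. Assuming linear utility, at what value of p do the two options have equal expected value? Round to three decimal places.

p = 0.644

EV(Option 2) = 0.25 × 92000 + 0.1 × 196000 + 0.65 × 155000 = 23000 + 19600 + 100750 = 143350
p·190000 + (1−p)·59000 = 143350
131000p + 59000 = 143350
p = (143350 − 59000) / 131000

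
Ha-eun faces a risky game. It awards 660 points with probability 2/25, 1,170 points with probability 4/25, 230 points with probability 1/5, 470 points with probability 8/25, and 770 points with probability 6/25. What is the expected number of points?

EV = 2/25 × 660 + 4/25 × 1170 + 1/5 × 230 + 8/25 × 470 + 6/25 × 770 = 52.8 + 187.2 + 46 + 150.4 + 184.8 = 621.2

621.2 points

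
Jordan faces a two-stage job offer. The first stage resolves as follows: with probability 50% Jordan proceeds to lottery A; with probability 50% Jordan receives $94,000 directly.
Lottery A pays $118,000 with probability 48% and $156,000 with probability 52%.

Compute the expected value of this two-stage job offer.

EV(A) = 0.48 × 118000 + 0.52 × 156000 = 56640 + 81120 = 137760
Branch B: 94000 (certain)
Overall = 0.5 × 137760 + 0.5 × 94000 = 68880 + 47000 = 115880

$115,880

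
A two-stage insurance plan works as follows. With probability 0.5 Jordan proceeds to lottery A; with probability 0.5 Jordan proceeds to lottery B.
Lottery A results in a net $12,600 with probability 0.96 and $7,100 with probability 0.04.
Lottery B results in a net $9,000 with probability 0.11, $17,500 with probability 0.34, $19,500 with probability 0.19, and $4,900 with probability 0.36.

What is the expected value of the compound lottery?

EV(A) = 0.96 × 12600 + 0.04 × 7100 = 12096 + 284 = 12380
EV(B) = 0.11 × 9000 + 0.34 × 17500 + 0.19 × 19500 + 0.36 × 4900 = 990 + 5950 + 3705 + 1764 = 12409
Overall = 0.5 × 12380 + 0.5 × 12409 = 6190 + 6204.5 = 12394.5

$12,394.50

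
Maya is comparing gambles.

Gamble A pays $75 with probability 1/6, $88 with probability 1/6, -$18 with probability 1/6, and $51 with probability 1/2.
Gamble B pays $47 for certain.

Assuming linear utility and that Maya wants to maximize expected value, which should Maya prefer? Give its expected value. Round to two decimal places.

Gamble A = 1/6 × 75 + 1/6 × 88 + 1/6 × (-18) + 1/2 × 51 = 12.5 + 14.6667 − 3 + 25.5 = 49.6667
Gamble B: 47 (certain)

Gamble A ($49.67)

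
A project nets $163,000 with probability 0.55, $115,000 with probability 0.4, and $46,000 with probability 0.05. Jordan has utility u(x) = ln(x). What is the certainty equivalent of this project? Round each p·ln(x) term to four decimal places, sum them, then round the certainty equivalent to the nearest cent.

$133,079.24

E[u] = 0.55·ln(163000) + 0.4·ln(115000) + 0.05·ln(46000) = 6.6008 + 4.6611 + 0.5368 = 11.7987
CE = e^11.7987 ≈ 133079.24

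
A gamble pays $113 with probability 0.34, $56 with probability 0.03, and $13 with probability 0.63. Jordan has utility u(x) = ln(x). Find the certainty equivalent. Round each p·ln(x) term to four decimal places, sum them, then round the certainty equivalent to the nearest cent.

$28.33

E[u] = 0.34·ln(113) + 0.03·ln(56) + 0.63·ln(13) = 1.6073 + 0.1208 + 1.6159 = 3.3440
CE = e^3.3440 ≈ 28.33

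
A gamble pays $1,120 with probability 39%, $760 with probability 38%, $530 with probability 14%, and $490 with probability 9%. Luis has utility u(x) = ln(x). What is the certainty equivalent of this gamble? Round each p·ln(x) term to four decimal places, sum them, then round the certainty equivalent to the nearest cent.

$808.03

E[u] = 0.39·ln(1120) + 0.38·ln(760) + 0.14·ln(530) + 0.09·ln(490) = 2.7382 + 2.5207 + 0.8782 + 0.5575 = 6.6946
CE = e^6.6946 ≈ 808.03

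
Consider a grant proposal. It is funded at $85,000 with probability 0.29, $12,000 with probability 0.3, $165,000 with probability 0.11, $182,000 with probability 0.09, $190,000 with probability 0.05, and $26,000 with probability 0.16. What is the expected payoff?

EV = 0.29 × 85000 + 0.3 × 12000 + 0.11 × 165000 + 0.09 × 182000 + 0.05 × 190000 + 0.16 × 26000 = 24650 + 3600 + 18150 + 16380 + 9500 + 4160 = 76440

$76,440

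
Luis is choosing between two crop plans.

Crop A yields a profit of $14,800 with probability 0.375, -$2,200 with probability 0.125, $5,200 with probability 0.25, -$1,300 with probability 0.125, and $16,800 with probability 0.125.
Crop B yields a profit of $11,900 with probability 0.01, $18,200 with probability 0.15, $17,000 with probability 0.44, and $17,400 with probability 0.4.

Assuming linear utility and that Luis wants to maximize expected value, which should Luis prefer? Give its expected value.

Crop A = 0.375 × 14800 + 0.125 × (-2200) + 0.25 × 5200 + 0.125 × (-1300) + 0.125 × 16800 = 5550 − 275 + 1300 − 162.5 + 2100 = 8512.5
Crop B = 0.01 × 11900 + 0.15 × 18200 + 0.44 × 17000 + 0.4 × 17400 = 119 + 2730 + 7480 + 6960 = 17289

Crop B ($17,289)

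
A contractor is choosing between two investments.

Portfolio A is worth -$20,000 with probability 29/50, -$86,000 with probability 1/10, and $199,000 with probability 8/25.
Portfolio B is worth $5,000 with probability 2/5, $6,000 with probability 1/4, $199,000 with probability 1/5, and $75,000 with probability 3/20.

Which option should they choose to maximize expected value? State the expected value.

Portfolio A = 29/50 × (-20000) + 1/10 × (-86000) + 8/25 × 199000 = -11600 − 8600 + 63680 = 43480
Portfolio B = 2/5 × 5000 + 1/4 × 6000 + 1/5 × 199000 + 3/20 × 75000 = 2000 + 1500 + 39800 + 11250 = 54550

Portfolio B ($54,550)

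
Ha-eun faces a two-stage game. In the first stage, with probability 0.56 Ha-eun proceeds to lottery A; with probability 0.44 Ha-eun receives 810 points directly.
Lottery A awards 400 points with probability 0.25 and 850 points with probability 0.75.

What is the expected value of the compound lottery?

769.4 points

EV(A) = 0.25 × 400 + 0.75 × 850 = 100 + 637.5 = 737.5
Branch B: 810 (certain)
Overall = 0.56 × 737.5 + 0.44 × 810 = 413 + 356.4 = 769.4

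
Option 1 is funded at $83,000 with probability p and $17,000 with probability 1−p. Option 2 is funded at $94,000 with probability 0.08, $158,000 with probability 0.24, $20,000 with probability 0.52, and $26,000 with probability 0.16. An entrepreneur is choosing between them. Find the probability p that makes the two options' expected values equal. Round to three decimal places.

EV(Option 2) = 0.08 × 94000 + 0.24 × 158000 + 0.52 × 20000 + 0.16 × 26000 = 7520 + 37920 + 10400 + 4160 = 60000
p·83000 + (1−p)·17000 = 60000
66000p + 17000 = 60000
p = (60000 − 17000) / 66000

p = 0.652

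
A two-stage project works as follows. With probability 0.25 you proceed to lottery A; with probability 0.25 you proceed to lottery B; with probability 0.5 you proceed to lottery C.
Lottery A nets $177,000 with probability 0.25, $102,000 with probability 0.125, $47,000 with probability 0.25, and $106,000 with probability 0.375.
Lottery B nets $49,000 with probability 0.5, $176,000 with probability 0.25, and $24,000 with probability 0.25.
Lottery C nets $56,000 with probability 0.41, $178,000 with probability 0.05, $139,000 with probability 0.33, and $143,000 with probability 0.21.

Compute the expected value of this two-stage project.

EV(A) = 0.25 × 177000 + 0.125 × 102000 + 0.25 × 47000 + 0.375 × 106000 = 44250 + 12750 + 11750 + 39750 = 108500
EV(B) = 0.5 × 49000 + 0.25 × 176000 + 0.25 × 24000 = 24500 + 44000 + 6000 = 74500
EV(C) = 0.41 × 56000 + 0.05 × 178000 + 0.33 × 139000 + 0.21 × 143000 = 22960 + 8900 + 45870 + 30030 = 107760
Overall = 0.25 × 108500 + 0.25 × 74500 + 0.5 × 107760 = 27125 + 18625 + 53880 = 99630

$99,630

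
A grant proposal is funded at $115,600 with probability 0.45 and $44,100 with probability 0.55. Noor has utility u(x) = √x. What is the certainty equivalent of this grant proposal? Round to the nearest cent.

$72,092.25

E[u] = 0.45·√115600 + 0.55·√44100 = 0.45·340 + 0.55·210 = 268.5
CE = (268.5)² = 72092.25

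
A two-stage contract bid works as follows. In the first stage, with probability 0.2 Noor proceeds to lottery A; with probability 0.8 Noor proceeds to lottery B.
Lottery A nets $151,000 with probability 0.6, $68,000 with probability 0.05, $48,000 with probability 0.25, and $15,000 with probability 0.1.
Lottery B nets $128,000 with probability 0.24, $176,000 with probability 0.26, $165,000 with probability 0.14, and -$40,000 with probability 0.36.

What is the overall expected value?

$89,644

EV(A) = 0.6 × 151000 + 0.05 × 68000 + 0.25 × 48000 + 0.1 × 15000 = 90600 + 3400 + 12000 + 1500 = 107500
EV(B) = 0.24 × 128000 + 0.26 × 176000 + 0.14 × 165000 + 0.36 × (-40000) = 30720 + 45760 + 23100 − 14400 = 85180
Overall = 0.2 × 107500 + 0.8 × 85180 = 21500 + 68144 = 89644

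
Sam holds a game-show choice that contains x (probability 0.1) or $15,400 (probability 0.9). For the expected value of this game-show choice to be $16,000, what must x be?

x = $21,400

0.1·x + 0.9·15400 = 16000
0.1·x = 16000 − 13860 = 2140
x = 2140 / 0.1 = 21400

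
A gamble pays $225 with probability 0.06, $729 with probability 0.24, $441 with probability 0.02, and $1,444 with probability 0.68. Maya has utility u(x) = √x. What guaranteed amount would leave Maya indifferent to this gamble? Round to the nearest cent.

E[u] = 0.06·√225 + 0.24·√729 + 0.02·√441 + 0.68·√1444 = 0.06·15 + 0.24·27 + 0.02·21 + 0.68·38 = 33.64
CE = (33.64)² = 1131.6496

$1,131.65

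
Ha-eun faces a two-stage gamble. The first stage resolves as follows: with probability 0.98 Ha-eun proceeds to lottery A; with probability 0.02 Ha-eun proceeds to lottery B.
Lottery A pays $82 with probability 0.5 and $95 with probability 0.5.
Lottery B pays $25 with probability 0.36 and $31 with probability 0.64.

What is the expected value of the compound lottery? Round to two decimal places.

EV(A) = 0.5 × 82 + 0.5 × 95 = 41 + 47.5 = 88.5
EV(B) = 0.36 × 25 + 0.64 × 31 = 9 + 19.84 = 28.84
Overall = 0.98 × 88.5 + 0.02 × 28.84 = 86.73 + 0.5768 = 87.3068

$87.31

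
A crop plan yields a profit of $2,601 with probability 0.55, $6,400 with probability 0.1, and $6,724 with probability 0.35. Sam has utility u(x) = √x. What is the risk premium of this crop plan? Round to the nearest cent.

E[u] = 0.55·√2601 + 0.1·√6400 + 0.35·√6724 = 0.55·51 + 0.1·80 + 0.35·82 = 64.75
CE = (64.75)² = 4192.5625
Risk premium = EV − CE = 4423.95 − 4192.5625 = 231.3875

$231.39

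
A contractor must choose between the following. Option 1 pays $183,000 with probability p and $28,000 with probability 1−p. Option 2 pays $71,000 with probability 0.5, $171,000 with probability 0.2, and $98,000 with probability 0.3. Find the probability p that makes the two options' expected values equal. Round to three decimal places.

EV(Option 2) = 0.5 × 71000 + 0.2 × 171000 + 0.3 × 98000 = 35500 + 34200 + 29400 = 99100
p·183000 + (1−p)·28000 = 99100
155000p + 28000 = 99100
p = (99100 − 28000) / 155000

p = 0.459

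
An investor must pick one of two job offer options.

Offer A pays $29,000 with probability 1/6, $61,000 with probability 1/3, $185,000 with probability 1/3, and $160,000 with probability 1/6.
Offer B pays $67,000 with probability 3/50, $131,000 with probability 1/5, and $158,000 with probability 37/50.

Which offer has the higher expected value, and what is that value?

Offer A = 1/6 × 29000 + 1/3 × 61000 + 1/3 × 185000 + 1/6 × 160000 = 4833.3333 + 20333.3333 + 61666.6667 + 26666.6667 = 113500
Offer B = 3/50 × 67000 + 1/5 × 131000 + 37/50 × 158000 = 4020 + 26200 + 116920 = 147140

Offer B ($147,140)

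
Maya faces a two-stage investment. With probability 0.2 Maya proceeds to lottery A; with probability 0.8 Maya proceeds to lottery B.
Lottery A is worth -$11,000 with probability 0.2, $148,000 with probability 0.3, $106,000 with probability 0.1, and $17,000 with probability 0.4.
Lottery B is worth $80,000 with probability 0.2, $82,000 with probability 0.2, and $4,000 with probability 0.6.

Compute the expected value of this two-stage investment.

EV(A) = 0.2 × (-11000) + 0.3 × 148000 + 0.1 × 106000 + 0.4 × 17000 = -2200 + 44400 + 10600 + 6800 = 59600
EV(B) = 0.2 × 80000 + 0.2 × 82000 + 0.6 × 4000 = 16000 + 16400 + 2400 = 34800
Overall = 0.2 × 59600 + 0.8 × 34800 = 11920 + 27840 = 39760

$39,760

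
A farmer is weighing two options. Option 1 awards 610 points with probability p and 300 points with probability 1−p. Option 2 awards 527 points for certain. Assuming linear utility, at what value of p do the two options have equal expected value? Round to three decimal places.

p·610 + (1−p)·300 = 527
310p + 300 = 527
p = (527 − 300) / 310

p = 0.732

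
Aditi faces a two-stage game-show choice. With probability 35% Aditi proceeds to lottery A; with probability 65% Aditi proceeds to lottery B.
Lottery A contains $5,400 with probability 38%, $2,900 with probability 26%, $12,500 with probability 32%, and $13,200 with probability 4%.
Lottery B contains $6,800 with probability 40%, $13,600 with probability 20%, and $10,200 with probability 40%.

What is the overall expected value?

$8,754.90

EV(A) = 0.38 × 5400 + 0.26 × 2900 + 0.32 × 12500 + 0.04 × 13200 = 2052 + 754 + 4000 + 528 = 7334
EV(B) = 0.4 × 6800 + 0.2 × 13600 + 0.4 × 10200 = 2720 + 2720 + 4080 = 9520
Overall = 0.35 × 7334 + 0.65 × 9520 = 2566.9 + 6188 = 8754.9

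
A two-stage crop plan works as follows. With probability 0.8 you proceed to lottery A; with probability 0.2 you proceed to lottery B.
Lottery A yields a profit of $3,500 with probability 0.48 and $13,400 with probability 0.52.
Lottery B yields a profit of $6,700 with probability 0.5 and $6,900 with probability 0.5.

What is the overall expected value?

$8,278.40

EV(A) = 0.48 × 3500 + 0.52 × 13400 = 1680 + 6968 = 8648
EV(B) = 0.5 × 6700 + 0.5 × 6900 = 3350 + 3450 = 6800
Overall = 0.8 × 8648 + 0.2 × 6800 = 6918.4 + 1360 = 8278.4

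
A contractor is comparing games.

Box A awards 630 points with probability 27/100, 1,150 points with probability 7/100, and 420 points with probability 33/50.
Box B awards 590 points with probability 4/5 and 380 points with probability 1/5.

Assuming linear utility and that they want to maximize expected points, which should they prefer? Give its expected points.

Box A = 27/100 × 630 + 7/100 × 1150 + 33/50 × 420 = 170.1 + 80.5 + 277.2 = 527.8
Box B = 4/5 × 590 + 1/5 × 380 = 472 + 76 = 548

Box B (548 points)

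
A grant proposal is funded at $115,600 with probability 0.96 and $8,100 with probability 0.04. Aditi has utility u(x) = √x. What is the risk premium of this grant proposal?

E[u] = 0.96·√115600 + 0.04·√8100 = 0.96·340 + 0.04·90 = 330
CE = (330)² = 108900
Risk premium = EV − CE = 111300 − 108900 = 2400

$2,400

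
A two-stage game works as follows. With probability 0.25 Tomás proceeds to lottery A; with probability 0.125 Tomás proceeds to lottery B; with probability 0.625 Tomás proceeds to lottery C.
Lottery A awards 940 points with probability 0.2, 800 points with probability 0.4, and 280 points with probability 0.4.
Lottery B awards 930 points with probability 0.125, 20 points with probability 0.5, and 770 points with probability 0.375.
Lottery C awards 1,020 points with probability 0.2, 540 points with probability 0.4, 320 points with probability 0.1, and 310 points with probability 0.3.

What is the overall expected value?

EV(A) = 0.2 × 940 + 0.4 × 800 + 0.4 × 280 = 188 + 320 + 112 = 620
EV(B) = 0.125 × 930 + 0.5 × 20 + 0.375 × 770 = 116.25 + 10 + 288.75 = 415
EV(C) = 0.2 × 1020 + 0.4 × 540 + 0.1 × 320 + 0.3 × 310 = 204 + 216 + 32 + 93 = 545
Overall = 0.25 × 620 + 0.125 × 415 + 0.625 × 545 = 155 + 51.875 + 340.625 = 547.5

547.5 points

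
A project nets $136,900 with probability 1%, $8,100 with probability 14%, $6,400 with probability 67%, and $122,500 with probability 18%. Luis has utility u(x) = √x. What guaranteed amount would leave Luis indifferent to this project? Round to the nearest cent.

E[u] = 0.01·√136900 + 0.14·√8100 + 0.67·√6400 + 0.18·√122500 = 0.01·370 + 0.14·90 + 0.67·80 + 0.18·350 = 132.9
CE = (132.9)² = 17662.41

$17,662.41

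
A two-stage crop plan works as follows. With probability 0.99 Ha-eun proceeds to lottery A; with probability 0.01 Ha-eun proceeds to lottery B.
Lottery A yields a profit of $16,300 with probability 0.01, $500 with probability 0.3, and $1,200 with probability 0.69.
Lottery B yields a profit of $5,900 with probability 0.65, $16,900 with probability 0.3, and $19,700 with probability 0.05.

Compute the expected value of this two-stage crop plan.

EV(A) = 0.01 × 16300 + 0.3 × 500 + 0.69 × 1200 = 163 + 150 + 828 = 1141
EV(B) = 0.65 × 5900 + 0.3 × 16900 + 0.05 × 19700 = 3835 + 5070 + 985 = 9890
Overall = 0.99 × 1141 + 0.01 × 9890 = 1129.59 + 98.9 = 1228.49

$1,228.49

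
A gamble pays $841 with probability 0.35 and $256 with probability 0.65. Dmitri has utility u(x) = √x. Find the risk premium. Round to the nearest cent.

E[u] = 0.35·√841 + 0.65·√256 = 0.35·29 + 0.65·16 = 20.55
CE = (20.55)² = 422.3025
Risk premium = EV − CE = 460.75 − 422.3025 = 38.4475

$38.45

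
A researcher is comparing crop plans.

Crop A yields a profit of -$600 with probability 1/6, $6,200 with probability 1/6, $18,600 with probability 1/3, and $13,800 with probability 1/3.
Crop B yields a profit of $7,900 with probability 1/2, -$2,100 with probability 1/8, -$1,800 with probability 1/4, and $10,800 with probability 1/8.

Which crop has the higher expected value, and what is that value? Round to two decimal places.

Crop A ($11,733.33)

Crop A = 1/6 × (-600) + 1/6 × 6200 + 1/3 × 18600 + 1/3 × 13800 = -100 + 1033.3333 + 6200 + 4600 = 11733.3333
Crop B = 1/2 × 7900 + 1/8 × (-2100) + 1/4 × (-1800) + 1/8 × 10800 = 3950 − 262.5 − 450 + 1350 = 4587.5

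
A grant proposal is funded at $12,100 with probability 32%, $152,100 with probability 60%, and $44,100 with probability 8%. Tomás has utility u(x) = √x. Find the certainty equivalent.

E[u] = 0.32·√12100 + 0.6·√152100 + 0.08·√44100 = 0.32·110 + 0.6·390 + 0.08·210 = 286
CE = (286)² = 81796

$81,796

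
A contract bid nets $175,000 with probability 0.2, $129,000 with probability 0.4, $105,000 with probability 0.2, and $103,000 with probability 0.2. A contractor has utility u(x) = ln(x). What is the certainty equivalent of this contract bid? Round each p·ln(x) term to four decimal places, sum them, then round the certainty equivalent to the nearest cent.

E[u] = 0.2·ln(175000) + 0.4·ln(129000) + 0.2·ln(105000) + 0.2·ln(103000) = 2.4145 + 4.7070 + 2.3123 + 2.3085 = 11.7423
CE = e^11.7423 ≈ 125781.30

$125,781.30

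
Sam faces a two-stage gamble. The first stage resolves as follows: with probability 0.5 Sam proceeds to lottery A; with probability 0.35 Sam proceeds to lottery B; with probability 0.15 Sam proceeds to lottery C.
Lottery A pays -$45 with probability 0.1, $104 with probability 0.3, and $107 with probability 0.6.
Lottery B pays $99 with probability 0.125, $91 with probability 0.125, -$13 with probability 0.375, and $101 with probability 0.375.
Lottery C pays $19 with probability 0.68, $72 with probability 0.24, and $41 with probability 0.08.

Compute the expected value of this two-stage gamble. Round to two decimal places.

EV(A) = 0.1 × (-45) + 0.3 × 104 + 0.6 × 107 = -4.5 + 31.2 + 64.2 = 90.9
EV(B) = 0.125 × 99 + 0.125 × 91 + 0.375 × (-13) + 0.375 × 101 = 12.375 + 11.375 − 4.875 + 37.875 = 56.75
EV(C) = 0.68 × 19 + 0.24 × 72 + 0.08 × 41 = 12.92 + 17.28 + 3.28 = 33.48
Overall = 0.5 × 90.9 + 0.35 × 56.75 + 0.15 × 33.48 = 45.45 + 19.8625 + 5.022 = 70.3345

$70.33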